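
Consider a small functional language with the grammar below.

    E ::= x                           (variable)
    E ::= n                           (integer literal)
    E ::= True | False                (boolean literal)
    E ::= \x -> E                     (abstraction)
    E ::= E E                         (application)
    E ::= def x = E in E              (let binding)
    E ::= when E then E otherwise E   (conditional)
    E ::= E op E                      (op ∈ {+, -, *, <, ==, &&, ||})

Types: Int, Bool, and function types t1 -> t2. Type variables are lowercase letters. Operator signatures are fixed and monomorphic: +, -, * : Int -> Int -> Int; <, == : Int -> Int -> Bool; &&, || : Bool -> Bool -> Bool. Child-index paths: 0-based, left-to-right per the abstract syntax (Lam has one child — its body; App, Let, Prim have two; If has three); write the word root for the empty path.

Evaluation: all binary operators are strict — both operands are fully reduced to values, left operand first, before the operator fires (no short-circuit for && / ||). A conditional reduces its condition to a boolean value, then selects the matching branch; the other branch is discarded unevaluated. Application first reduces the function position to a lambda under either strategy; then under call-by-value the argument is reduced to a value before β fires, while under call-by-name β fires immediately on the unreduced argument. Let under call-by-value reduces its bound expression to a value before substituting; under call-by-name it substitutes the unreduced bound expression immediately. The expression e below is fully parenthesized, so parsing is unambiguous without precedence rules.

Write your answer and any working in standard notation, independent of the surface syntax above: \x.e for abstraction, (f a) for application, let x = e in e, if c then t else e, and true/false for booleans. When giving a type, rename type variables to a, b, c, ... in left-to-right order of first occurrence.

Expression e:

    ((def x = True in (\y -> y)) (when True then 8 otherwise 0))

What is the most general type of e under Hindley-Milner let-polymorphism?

Answer: Int

Working:
let x : Bool
y : a
\y._ : a -> a
  unify Bool ~ Bool
  unify Int ~ Int
  unify a -> a ~ Int -> b
  unify a ~ Int
  unify Int ~ b
_ _ : Int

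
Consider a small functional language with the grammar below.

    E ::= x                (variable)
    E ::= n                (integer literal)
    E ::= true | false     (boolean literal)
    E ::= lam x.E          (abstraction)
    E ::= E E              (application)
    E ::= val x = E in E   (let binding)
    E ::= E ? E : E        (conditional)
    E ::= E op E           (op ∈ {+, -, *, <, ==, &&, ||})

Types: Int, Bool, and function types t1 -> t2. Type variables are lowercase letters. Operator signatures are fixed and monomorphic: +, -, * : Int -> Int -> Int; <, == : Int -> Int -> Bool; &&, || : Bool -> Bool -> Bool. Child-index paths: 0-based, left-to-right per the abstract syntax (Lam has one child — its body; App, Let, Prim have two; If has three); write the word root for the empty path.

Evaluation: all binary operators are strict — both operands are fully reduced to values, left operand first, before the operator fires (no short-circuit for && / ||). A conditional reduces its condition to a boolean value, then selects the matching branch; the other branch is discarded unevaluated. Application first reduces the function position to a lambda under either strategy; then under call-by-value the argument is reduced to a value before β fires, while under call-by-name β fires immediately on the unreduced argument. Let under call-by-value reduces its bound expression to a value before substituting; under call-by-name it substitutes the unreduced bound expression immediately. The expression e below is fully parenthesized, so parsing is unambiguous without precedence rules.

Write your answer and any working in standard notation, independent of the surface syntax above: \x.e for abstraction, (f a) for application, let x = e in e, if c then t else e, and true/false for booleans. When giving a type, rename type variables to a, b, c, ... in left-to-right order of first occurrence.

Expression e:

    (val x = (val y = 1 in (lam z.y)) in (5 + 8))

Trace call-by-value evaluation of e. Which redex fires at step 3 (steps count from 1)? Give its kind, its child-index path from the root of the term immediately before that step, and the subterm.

Answer: delta at root : (5 + 8)

Derivation:
step 0: (let x = (let y = 1 in (\z.y)) in (5 + 8))
step 1: [let@0] (let x = (\z.1) in (5 + 8))
step 2: [let@root] (5 + 8)
step 3: [delta@root] 13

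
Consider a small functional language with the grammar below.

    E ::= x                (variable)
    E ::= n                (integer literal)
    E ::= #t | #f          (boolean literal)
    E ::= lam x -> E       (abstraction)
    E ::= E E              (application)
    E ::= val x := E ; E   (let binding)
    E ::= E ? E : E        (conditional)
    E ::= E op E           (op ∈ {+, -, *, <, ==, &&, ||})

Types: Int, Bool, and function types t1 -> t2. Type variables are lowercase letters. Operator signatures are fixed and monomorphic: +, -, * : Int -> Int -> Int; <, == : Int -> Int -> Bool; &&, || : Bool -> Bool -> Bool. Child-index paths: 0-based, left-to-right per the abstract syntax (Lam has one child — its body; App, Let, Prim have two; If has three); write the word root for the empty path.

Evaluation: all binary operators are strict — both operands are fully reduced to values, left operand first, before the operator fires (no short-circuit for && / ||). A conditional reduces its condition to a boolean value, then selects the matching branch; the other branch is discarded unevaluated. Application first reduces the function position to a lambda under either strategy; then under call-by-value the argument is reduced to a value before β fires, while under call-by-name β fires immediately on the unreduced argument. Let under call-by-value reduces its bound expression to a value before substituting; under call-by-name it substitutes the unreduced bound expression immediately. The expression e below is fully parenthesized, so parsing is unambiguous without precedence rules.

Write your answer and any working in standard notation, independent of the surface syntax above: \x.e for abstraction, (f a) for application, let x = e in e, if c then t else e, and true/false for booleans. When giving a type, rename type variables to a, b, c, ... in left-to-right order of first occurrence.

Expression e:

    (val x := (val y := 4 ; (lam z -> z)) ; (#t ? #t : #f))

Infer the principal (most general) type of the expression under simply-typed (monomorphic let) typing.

Answer: Bool

Trace:
let y : Int
z : a
\z._ : a -> a
let x : a -> a
  unify Bool ~ Bool
  unify Bool ~ Bool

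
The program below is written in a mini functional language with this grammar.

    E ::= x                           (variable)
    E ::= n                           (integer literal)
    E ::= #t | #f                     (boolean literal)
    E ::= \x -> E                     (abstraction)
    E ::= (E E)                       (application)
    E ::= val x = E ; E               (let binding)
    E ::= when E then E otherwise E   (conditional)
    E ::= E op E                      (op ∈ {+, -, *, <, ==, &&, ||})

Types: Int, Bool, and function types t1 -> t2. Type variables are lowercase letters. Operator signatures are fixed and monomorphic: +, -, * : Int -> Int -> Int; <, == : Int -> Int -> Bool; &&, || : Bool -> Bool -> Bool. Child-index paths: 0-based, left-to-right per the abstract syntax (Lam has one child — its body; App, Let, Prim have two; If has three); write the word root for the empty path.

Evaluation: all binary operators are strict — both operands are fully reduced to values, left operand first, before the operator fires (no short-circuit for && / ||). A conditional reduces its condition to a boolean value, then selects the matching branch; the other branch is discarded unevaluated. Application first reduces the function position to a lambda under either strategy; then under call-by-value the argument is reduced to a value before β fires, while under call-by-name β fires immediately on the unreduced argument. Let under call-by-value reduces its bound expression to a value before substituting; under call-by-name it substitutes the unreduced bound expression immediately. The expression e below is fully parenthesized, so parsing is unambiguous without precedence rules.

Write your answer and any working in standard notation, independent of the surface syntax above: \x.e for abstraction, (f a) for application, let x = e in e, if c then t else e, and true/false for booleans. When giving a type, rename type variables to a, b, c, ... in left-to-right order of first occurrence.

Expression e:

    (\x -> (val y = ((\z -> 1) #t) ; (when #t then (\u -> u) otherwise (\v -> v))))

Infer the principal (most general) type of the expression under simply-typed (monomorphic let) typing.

Trace:
\z._ : b -> Int
  unify b -> Int ~ Bool -> c
  unify b ~ Bool
  unify Int ~ c
_ _ : Int
let y : Int
  unify Bool ~ Bool
u : d
\u._ : d -> d
v : e
\v._ : e -> e
  unify d -> d ~ e -> e
  unify d ~ e
  unify e ~ e
\x._ : a -> e -> e

Answer: a -> b -> b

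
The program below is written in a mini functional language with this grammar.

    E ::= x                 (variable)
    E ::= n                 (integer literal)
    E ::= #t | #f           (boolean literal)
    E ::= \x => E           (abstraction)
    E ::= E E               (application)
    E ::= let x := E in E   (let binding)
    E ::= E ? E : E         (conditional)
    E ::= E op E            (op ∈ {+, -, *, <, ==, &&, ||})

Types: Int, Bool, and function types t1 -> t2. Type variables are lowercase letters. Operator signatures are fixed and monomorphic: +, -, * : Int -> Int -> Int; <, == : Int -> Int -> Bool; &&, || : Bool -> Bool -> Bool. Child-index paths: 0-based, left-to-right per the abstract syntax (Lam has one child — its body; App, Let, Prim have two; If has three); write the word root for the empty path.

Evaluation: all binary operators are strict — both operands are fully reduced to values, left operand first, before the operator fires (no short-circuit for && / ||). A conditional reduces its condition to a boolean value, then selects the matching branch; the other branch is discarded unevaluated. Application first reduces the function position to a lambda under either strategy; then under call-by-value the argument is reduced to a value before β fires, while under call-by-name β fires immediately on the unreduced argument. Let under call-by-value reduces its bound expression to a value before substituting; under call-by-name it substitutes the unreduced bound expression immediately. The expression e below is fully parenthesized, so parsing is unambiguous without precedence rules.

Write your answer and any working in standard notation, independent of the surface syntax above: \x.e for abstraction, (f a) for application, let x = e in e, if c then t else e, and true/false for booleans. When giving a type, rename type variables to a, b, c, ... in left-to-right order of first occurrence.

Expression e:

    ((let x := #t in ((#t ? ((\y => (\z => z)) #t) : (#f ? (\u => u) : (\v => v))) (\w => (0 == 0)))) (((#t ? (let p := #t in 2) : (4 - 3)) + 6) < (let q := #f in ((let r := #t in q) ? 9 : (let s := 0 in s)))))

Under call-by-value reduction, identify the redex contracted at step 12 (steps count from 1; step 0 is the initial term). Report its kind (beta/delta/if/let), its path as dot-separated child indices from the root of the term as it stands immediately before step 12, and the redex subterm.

Answer: delta at 1 : (8 < 0)

Trace:
step 0: ((let x = true in ((if true then ((\y.(\z.z)) true) else (if false then (\u.u) else (\v.v))) (\w.(0 == 0)))) (((if true then (let p = true in 2) else (4 - 3)) + 6) < (let q = false in (if (let r = true in q) then 9 else (let s = 0 in s)))))
step 1: [let@0] (((if true then ((\y.(\z.z)) true) else (if false then (\u.u) else (\v.v))) (\w.(0 == 0))) (((if true then (let p = true in 2) else (4 - 3)) + 6) < (let q = false in (if (let r = true in q) then 9 else (let s = 0 in s)))))
step 2: [if@0.0] ((((\y.(\z.z)) true) (\w.(0 == 0))) (((if true then (let p = true in 2) else (4 - 3)) + 6) < (let q = false in (if (let r = true in q) then 9 else (let s = 0 in s)))))
step 3: [beta@0.0] (((\z.z) (\w.(0 == 0))) (((if true then (let p = true in 2) else (4 - 3)) + 6) < (let q = false in (if (let r = true in q) then 9 else (let s = 0 in s)))))
step 4: [beta@0] ((\w.(0 == 0)) (((if true then (let p = true in 2) else (4 - 3)) + 6) < (let q = false in (if (let r = true in q) then 9 else (let s = 0 in s)))))
step 5: [if@1.0.0] ((\w.(0 == 0)) (((let p = true in 2) + 6) < (let q = false in (if (let r = true in q) then 9 else (let s = 0 in s)))))
step 6: [let@1.0.0] ((\w.(0 == 0)) ((2 + 6) < (let q = false in (if (let r = true in q) then 9 else (let s = 0 in s)))))
step 7: [delta@1.0] ((\w.(0 == 0)) (8 < (let q = false in (if (let r = true in q) then 9 else (let s = 0 in s)))))
step 8: [let@1.1] ((\w.(0 == 0)) (8 < (if (let r = true in false) then 9 else (let s = 0 in s))))
step 9: [let@1.1.0] ((\w.(0 == 0)) (8 < (if false then 9 else (let s = 0 in s))))
step 10: [if@1.1] ((\w.(0 == 0)) (8 < (let s = 0 in s)))
step 11: [let@1.1] ((\w.(0 == 0)) (8 < 0))
step 12: [delta@1] ((\w.(0 == 0)) false)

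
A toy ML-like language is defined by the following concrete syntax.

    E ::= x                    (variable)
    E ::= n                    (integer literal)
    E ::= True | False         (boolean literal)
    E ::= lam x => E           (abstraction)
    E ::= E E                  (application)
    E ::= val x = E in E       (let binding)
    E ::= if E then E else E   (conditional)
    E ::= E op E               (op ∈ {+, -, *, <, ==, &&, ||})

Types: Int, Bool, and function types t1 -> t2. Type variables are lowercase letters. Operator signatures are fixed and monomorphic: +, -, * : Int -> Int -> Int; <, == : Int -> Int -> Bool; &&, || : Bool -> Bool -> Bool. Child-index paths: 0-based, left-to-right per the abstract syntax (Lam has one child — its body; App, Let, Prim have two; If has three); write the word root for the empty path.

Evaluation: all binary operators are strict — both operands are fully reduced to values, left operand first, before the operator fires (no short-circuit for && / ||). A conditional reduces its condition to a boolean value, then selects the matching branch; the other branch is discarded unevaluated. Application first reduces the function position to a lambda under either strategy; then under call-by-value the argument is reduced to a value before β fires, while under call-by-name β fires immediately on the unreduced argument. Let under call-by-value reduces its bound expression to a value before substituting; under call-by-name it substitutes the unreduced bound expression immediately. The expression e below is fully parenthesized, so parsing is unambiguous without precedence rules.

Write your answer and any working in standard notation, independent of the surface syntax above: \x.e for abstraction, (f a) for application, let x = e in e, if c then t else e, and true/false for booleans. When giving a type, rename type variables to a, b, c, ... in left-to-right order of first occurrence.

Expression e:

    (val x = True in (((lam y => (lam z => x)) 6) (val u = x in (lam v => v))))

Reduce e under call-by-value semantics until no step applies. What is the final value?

Derivation:
step 0: (let x = true in (((\y.(\z.x)) 6) (let u = x in (\v.v))))
step 1: [let@root] (((\y.(\z.true)) 6) (let u = true in (\v.v)))
step 2: [beta@0] ((\z.true) (let u = true in (\v.v)))
step 3: [let@1] ((\z.true) (\v.v))
step 4: [beta@root] true

Answer: true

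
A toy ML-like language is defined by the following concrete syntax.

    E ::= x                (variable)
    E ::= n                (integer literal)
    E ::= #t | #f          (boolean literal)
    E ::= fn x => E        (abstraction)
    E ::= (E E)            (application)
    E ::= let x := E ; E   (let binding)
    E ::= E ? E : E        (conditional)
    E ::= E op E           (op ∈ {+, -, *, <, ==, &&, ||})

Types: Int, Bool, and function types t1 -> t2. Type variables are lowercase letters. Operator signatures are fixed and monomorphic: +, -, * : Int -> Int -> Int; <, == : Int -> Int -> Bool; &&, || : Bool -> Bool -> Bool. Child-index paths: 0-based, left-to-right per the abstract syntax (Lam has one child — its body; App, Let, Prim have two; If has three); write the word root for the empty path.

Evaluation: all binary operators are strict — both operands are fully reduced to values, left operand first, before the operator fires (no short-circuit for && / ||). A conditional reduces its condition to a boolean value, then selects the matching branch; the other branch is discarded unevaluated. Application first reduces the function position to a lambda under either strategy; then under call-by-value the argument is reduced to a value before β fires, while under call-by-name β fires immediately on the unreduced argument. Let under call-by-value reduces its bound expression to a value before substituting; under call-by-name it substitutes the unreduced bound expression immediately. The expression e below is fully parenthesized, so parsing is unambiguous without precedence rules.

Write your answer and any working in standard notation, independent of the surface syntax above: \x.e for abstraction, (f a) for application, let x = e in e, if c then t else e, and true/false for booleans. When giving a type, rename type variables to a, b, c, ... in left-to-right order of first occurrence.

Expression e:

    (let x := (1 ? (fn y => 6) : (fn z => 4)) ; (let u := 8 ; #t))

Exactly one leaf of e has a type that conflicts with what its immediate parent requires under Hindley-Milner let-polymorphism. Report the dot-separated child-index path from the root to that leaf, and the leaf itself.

Answer: 0.0 : 1

Derivation:
  unify Int ~ Bool
  FAIL: mismatch Int ~ Bool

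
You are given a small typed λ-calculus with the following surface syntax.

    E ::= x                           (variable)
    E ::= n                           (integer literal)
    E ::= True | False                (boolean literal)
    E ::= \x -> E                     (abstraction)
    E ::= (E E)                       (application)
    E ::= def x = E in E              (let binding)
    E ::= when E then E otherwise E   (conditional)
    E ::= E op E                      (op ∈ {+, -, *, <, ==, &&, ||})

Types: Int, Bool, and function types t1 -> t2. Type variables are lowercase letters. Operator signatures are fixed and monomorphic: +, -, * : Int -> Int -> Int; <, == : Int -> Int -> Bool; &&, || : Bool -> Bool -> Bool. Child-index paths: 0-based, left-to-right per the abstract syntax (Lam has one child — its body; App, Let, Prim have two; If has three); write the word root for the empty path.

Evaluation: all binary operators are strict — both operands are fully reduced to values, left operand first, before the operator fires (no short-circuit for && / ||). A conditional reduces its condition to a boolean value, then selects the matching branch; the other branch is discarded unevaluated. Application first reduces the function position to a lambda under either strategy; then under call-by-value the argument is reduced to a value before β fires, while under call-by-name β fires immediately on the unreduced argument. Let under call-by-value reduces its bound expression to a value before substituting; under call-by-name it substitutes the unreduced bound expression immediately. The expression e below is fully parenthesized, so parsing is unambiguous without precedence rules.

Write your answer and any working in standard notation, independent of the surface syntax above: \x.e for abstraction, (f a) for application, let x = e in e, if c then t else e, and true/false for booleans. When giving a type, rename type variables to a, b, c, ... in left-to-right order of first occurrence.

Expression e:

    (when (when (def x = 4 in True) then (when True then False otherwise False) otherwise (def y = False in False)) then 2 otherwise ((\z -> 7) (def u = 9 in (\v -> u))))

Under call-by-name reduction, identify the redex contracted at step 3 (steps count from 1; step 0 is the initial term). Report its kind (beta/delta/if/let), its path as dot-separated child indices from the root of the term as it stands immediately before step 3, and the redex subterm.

Trace:
step 0: (if (if (let x = 4 in true) then (if true then false else false) else (let y = false in false)) then 2 else ((\z.7) (let u = 9 in (\v.u))))
step 1: [let@0.0] (if (if true then (if true then false else false) else (let y = false in false)) then 2 else ((\z.7) (let u = 9 in (\v.u))))
step 2: [if@0] (if (if true then false else false) then 2 else ((\z.7) (let u = 9 in (\v.u))))
step 3: [if@0] (if false then 2 else ((\z.7) (let u = 9 in (\v.u))))

Answer: if at 0 : (if true then false else false)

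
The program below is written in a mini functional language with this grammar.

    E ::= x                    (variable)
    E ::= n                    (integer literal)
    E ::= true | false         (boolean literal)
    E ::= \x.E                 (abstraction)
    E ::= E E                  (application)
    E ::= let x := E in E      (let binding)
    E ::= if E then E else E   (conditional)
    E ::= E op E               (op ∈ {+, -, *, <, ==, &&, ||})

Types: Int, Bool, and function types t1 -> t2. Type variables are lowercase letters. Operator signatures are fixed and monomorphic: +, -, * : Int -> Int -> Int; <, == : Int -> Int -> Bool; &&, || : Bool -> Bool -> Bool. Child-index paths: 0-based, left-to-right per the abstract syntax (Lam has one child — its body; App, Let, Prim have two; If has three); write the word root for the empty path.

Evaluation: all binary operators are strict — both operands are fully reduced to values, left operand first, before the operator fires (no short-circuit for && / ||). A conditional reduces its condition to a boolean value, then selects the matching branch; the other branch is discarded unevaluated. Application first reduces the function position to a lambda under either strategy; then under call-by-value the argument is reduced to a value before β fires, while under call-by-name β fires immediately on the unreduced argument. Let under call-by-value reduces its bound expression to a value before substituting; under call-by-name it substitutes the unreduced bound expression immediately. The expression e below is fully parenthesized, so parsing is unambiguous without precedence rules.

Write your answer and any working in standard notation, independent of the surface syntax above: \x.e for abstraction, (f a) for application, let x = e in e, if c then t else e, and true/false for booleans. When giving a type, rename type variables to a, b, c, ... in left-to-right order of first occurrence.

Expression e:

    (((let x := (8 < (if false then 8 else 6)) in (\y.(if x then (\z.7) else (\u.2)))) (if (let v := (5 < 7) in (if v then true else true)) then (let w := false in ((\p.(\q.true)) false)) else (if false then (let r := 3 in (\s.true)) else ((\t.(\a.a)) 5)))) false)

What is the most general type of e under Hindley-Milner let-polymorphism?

Answer: Int

Trace:
  unify Int ~ Int
  unify Bool ~ Bool
  unify Int ~ Int
  unify Int ~ Int
let x : Bool
x : Bool
  unify Bool ~ Bool
\z._ : b -> Int
\u._ : c -> Int
  unify b -> Int ~ c -> Int
  unify b ~ c
  unify Int ~ Int
\y._ : a -> c -> Int
  unify Int ~ Int
  unify Int ~ Int
let v : Bool
v : Bool
  unify Bool ~ Bool
  unify Bool ~ Bool
  unify Bool ~ Bool
let w : Bool
\q._ : e -> Bool
\p._ : d -> e -> Bool
  unify d -> e -> Bool ~ Bool -> f
  unify d ~ Bool
  unify e -> Bool ~ f
_ _ : e -> Bool
  unify Bool ~ Bool
let r : Int
\s._ : g -> Bool
a : i
\a._ : i -> i
\t._ : h -> i -> i
  unify h -> i -> i ~ Int -> j
  unify h ~ Int
  unify i -> i ~ j
_ _ : i -> i
  unify g -> Bool ~ i -> i
  unify g ~ i
  unify Bool ~ i
  unify e -> Bool ~ Bool -> Bool
  unify e ~ Bool
  unify Bool ~ Bool
  unify a -> c -> Int ~ (Bool -> Bool) -> k
  unify a ~ Bool -> Bool
  unify c -> Int ~ k
_ _ : c -> Int
  unify c -> Int ~ Bool -> l
  unify c ~ Bool
  unify Int ~ l
_ _ : Int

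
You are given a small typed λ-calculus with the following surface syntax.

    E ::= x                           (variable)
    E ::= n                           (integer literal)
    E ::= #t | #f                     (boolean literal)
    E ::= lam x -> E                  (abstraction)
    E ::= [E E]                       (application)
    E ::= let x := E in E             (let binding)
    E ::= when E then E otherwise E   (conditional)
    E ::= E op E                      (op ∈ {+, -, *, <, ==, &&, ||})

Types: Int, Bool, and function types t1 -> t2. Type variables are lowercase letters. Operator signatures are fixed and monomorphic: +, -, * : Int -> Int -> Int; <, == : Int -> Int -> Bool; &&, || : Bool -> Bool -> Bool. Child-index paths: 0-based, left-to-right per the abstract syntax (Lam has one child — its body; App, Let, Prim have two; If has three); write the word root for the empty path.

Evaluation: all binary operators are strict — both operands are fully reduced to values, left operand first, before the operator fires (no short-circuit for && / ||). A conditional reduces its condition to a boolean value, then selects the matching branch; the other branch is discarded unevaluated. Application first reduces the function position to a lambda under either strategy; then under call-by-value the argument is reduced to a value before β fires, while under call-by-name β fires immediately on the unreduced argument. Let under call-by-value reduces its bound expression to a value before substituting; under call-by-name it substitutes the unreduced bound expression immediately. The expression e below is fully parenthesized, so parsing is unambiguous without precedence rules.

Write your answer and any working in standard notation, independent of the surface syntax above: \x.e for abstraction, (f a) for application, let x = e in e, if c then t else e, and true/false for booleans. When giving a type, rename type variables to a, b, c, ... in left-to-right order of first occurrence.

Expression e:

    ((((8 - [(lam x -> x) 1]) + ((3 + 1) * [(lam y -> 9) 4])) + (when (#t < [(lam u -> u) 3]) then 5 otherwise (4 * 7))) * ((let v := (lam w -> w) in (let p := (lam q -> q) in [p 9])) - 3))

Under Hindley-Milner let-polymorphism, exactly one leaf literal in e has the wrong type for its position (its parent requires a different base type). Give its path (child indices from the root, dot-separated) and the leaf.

Answer: 0.1.0.0 : true

Derivation:
  unify Int ~ Int
x : a
\x._ : a -> a
  unify a -> a ~ Int -> b
  unify a ~ Int
  unify Int ~ b
_ _ : Int
  unify Int ~ Int
  unify Int ~ Int
  unify Int ~ Int
  unify Int ~ Int
  unify Int ~ Int
\y._ : c -> Int
  unify c -> Int ~ Int -> d
  unify c ~ Int
  unify Int ~ d
_ _ : Int
  unify Int ~ Int
  unify Int ~ Int
  unify Int ~ Int
  unify Bool ~ Int
  FAIL: mismatch Bool ~ Int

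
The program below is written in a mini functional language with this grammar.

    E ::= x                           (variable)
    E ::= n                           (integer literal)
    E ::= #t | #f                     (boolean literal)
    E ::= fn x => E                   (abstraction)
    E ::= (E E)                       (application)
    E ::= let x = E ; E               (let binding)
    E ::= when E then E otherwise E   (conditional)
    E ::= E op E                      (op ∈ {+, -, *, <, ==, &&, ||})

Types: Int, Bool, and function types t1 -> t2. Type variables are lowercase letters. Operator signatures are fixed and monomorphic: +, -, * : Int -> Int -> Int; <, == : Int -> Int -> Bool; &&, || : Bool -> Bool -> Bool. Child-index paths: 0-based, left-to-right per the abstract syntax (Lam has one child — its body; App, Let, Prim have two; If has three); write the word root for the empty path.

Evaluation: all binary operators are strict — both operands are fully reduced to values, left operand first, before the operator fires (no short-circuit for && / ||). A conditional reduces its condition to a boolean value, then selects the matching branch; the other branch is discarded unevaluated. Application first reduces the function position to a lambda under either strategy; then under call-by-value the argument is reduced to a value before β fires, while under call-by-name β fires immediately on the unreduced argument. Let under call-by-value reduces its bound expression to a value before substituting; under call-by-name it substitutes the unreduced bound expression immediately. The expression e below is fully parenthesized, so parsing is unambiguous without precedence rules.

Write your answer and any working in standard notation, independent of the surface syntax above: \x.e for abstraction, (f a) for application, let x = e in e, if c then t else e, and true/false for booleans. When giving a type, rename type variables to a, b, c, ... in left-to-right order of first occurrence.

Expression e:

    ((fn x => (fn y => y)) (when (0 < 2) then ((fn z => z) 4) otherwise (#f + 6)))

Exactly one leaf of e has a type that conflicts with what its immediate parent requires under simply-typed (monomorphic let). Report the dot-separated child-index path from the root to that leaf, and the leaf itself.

Answer: 1.2.0 : false

Derivation:
y : b
\y._ : b -> b
\x._ : a -> b -> b
  unify Int ~ Int
  unify Int ~ Int
  unify Bool ~ Bool
z : c
\z._ : c -> c
  unify c -> c ~ Int -> d
  unify c ~ Int
  unify Int ~ d
_ _ : Int
  unify Bool ~ Int
  FAIL: mismatch Bool ~ Int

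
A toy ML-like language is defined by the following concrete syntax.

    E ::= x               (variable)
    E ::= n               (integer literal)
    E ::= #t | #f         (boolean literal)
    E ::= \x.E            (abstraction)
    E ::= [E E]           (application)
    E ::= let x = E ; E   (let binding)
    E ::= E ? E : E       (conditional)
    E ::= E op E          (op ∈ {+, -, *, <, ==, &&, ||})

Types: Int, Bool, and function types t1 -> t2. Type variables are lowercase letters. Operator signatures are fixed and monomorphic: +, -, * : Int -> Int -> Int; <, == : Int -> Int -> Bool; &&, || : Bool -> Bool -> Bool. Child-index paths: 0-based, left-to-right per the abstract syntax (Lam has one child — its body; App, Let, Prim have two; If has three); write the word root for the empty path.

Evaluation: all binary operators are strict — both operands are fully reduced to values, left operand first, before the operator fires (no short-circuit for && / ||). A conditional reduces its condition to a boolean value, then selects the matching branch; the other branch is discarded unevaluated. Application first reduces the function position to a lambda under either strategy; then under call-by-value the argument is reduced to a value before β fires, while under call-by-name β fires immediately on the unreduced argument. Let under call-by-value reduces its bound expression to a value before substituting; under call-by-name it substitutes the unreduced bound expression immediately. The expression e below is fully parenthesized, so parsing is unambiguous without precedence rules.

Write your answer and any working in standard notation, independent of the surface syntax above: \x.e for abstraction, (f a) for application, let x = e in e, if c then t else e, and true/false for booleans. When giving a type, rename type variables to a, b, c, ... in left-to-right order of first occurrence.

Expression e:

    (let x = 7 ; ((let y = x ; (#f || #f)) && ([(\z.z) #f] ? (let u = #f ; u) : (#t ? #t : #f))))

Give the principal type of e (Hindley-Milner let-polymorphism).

Answer: Bool

Trace:
let x : Int
x : Int
let y : Int
  unify Bool ~ Bool
  unify Bool ~ Bool
  unify Bool ~ Bool
z : a
\z._ : a -> a
  unify a -> a ~ Bool -> b
  unify a ~ Bool
  unify Bool ~ b
_ _ : Bool
  unify Bool ~ Bool
let u : Bool
u : Bool
  unify Bool ~ Bool
  unify Bool ~ Bool
  unify Bool ~ Bool
  unify Bool ~ Bool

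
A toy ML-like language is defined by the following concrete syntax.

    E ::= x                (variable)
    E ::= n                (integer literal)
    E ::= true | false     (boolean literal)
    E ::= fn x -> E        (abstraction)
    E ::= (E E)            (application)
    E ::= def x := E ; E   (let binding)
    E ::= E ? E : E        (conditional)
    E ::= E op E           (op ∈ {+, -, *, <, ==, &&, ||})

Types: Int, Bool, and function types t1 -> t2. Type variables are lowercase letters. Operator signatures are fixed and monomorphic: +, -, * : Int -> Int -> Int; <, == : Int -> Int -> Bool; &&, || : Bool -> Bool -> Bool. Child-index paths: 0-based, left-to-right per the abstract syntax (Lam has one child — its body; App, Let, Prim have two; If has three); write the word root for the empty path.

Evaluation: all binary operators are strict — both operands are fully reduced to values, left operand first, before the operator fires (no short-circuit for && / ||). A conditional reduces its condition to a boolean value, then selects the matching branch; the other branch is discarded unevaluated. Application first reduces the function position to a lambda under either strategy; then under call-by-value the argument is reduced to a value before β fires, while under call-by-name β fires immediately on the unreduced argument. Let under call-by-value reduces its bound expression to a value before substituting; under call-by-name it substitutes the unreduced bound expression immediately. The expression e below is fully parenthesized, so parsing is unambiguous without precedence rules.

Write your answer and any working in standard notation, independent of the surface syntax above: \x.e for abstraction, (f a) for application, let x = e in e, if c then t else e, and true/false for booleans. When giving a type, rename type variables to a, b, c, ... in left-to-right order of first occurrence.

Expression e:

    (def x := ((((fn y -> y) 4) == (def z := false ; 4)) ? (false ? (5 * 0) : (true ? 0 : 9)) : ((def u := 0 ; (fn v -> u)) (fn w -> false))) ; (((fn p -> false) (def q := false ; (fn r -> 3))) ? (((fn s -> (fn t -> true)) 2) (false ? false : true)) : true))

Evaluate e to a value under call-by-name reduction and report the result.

Answer: true

Working:
step 0: (let x = (if (((\y.y) 4) == (let z = false in 4)) then (if false then (5 * 0) else (if true then 0 else 9)) else ((let u = 0 in (\v.u)) (\w.false))) in (if ((\p.false) (let q = false in (\r.3))) then (((\s.(\t.true)) 2) (if false then false else true)) else true))
step 1: [let@root] (if ((\p.false) (let q = false in (\r.3))) then (((\s.(\t.true)) 2) (if false then false else true)) else true)
step 2: [beta@0] (if false then (((\s.(\t.true)) 2) (if false then false else true)) else true)
step 3: [if@root] true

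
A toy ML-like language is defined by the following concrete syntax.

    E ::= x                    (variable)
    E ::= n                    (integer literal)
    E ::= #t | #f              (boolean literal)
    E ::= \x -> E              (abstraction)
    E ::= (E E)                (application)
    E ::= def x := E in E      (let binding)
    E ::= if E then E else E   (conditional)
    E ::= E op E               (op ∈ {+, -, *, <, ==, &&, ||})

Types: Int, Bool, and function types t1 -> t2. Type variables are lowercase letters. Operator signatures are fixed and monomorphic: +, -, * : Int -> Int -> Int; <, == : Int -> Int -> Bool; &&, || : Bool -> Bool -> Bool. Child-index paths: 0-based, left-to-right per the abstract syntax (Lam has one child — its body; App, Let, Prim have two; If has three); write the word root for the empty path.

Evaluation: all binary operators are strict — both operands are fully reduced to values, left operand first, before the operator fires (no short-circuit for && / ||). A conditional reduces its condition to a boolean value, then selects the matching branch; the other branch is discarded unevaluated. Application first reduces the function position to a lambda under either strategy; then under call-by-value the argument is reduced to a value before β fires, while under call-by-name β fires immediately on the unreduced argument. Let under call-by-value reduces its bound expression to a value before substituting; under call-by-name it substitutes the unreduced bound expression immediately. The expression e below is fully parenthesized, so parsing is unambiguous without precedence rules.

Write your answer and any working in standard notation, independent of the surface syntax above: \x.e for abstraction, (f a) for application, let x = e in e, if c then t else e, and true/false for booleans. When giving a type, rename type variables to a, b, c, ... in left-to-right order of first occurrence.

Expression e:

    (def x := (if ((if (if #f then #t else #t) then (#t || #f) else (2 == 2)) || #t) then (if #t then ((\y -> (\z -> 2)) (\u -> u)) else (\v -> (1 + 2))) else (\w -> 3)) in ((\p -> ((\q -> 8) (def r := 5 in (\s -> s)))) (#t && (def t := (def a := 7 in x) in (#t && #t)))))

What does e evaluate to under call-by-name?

Working:
step 0: (let x = (if ((if (if false then true else true) then (true || false) else (2 == 2)) || true) then (if true then ((\y.(\z.2)) (\u.u)) else (\v.(1 + 2))) else (\w.3)) in ((\p.((\q.8) (let r = 5 in (\s.s)))) (true && (let t = (let a = 7 in x) in (true && true)))))
step 1: [let@root] ((\p.((\q.8) (let r = 5 in (\s.s)))) (true && (let t = (let a = 7 in (if ((if (if false then true else true) then (true || false) else (2 == 2)) || true) then (if true then ((\y.(\z.2)) (\u.u)) else (\v.(1 + 2))) else (\w.3))) in (true && true))))
step 2: [beta@root] ((\q.8) (let r = 5 in (\s.s)))
step 3: [beta@root] 8

Answer: 8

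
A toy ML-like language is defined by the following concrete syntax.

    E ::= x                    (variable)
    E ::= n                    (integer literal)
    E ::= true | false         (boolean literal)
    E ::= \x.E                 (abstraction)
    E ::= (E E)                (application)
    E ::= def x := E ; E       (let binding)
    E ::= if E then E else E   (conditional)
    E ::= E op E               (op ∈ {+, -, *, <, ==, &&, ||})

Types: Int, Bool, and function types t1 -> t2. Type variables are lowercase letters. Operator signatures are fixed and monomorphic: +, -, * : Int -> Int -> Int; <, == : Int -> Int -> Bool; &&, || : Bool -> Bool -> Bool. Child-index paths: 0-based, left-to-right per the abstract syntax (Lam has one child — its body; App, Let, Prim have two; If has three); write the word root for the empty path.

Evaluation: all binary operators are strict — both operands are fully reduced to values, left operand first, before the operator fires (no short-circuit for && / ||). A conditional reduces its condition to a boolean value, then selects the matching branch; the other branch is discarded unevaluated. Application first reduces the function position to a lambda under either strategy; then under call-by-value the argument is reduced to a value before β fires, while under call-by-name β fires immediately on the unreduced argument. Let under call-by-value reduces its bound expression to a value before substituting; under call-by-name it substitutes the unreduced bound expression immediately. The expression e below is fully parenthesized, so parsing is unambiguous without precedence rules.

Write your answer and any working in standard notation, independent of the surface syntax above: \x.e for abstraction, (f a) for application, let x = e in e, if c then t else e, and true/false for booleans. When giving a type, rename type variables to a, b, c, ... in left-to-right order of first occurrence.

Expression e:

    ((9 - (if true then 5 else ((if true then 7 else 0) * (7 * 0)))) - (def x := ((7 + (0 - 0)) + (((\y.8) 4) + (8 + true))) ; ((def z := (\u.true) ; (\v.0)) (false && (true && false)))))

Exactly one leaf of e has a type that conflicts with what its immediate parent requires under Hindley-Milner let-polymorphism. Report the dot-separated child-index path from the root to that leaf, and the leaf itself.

Answer: 1.0.1.1.1 : true

Working:
  unify Int ~ Int
  unify Bool ~ Bool
  unify Bool ~ Bool
  unify Int ~ Int
  unify Int ~ Int
  unify Int ~ Int
  unify Int ~ Int
  unify Int ~ Int
  unify Int ~ Int
  unify Int ~ Int
  unify Int ~ Int
  unify Int ~ Int
  unify Int ~ Int
  unify Int ~ Int
  unify Int ~ Int
  unify Int ~ Int
\y._ : a -> Int
  unify a -> Int ~ Int -> b
  unify a ~ Int
  unify Int ~ b
_ _ : Int
  unify Int ~ Int
  unify Int ~ Int
  unify Bool ~ Int
  FAIL: mismatch Bool ~ Int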